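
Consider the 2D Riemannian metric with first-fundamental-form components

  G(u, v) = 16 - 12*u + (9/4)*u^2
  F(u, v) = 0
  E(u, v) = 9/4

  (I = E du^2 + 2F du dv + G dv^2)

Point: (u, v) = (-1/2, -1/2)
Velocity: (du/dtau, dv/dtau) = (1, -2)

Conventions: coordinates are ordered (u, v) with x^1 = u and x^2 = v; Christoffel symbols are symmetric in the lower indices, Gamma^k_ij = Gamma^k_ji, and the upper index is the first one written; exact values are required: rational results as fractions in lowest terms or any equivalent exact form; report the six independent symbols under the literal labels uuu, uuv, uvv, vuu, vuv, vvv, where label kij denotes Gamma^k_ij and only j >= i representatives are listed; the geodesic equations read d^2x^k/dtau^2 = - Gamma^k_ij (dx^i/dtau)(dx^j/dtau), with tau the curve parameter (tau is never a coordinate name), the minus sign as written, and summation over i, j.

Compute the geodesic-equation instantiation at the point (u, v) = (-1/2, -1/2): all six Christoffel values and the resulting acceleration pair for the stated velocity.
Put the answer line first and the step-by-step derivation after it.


Answer: Gamma_uuu = 0, Gamma_uuv = 0, Gamma_uvv = 19/6, Gamma_vuu = 0, Gamma_vuv = -6/19, Gamma_vvv = 0; accelerations (d^2u/dtau^2, d^2v/dtau^2) = (-38/3, -24/19)

E = 9/4, F = 0, G = 361/16 at the point
E_u = 0, E_v = 0, F_u = 0, F_v = 0, G_u = -57/4, G_v = 0
EG - F^2 = 3249/64;  g^inv = (64/3249) * [[361/16, 0], [0, 9/4]]
first-kind symbols [ij,l] = (1/2)(d_i g_jl + d_j g_il - d_l g_ij): [uu,u] = E_u/2 = 0, [uu,v] = F_u - E_v/2 = 0, [uv,u] = E_v/2 = 0, [uv,v] = G_u/2 = -57/8, [vv,u] = F_v - G_u/2 = 57/8, [vv,v] = G_v/2 = 0
Gamma^u_ij = (G*[ij,u] - F*[ij,v])/(EG - F^2), Gamma^v_ij = (E*[ij,v] - F*[ij,u])/(EG - F^2)
Gamma_uuu = 0, Gamma_uuv = 0, Gamma_uvv = 19/6, Gamma_vuu = 0, Gamma_vuv = -6/19, Gamma_vvv = 0
d^2u/dtau^2 = -(Gamma_uuu*(1)^2 + 2*Gamma_uuv*(1)*(-2) + Gamma_uvv*(-2)^2) = -38/3
d^2v/dtau^2 = -(Gamma_vuu*(1)^2 + 2*Gamma_vuv*(1)*(-2) + Gamma_vvv*(-2)^2) = -24/19


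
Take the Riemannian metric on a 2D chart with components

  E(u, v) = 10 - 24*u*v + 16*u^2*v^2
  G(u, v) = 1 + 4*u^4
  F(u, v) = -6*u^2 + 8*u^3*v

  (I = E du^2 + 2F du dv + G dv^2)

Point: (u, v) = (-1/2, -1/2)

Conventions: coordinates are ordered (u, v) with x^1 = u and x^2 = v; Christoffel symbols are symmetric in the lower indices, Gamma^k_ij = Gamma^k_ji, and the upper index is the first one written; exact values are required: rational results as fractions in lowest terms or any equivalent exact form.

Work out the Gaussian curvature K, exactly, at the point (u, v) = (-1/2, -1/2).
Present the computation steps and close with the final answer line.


E = 5, F = -1, G = 5/4, EG - F^2 = 21/4 at the point
E_u = 8, E_v = 8, F_u = 3, F_v = -1, G_u = -2, G_v = 0
E_vv = 8, F_uv = 6, G_uu = 12
By Brioschi, K is (det M1 - det M2) divided by (EG - F^2) squared.
M1 = [[-E_vv/2 + F_uv - G_uu/2, E_u/2, F_u - E_v/2], [F_v - G_u/2, E, F], [G_v/2, F, G]] = [[-4, 4, -1], [0, 5, -1], [0, -1, 5/4]]; det M1 = -21
M2 = [[0, E_v/2, G_u/2], [E_v/2, E, F], [G_u/2, F, G]] = [[0, 4, -1], [4, 5, -1], [-1, -1, 5/4]]; det M2 = -17
det M1 - det M2 = -4; K = -4 / (21/4)^2 = -64/441

Answer: K = -64/441


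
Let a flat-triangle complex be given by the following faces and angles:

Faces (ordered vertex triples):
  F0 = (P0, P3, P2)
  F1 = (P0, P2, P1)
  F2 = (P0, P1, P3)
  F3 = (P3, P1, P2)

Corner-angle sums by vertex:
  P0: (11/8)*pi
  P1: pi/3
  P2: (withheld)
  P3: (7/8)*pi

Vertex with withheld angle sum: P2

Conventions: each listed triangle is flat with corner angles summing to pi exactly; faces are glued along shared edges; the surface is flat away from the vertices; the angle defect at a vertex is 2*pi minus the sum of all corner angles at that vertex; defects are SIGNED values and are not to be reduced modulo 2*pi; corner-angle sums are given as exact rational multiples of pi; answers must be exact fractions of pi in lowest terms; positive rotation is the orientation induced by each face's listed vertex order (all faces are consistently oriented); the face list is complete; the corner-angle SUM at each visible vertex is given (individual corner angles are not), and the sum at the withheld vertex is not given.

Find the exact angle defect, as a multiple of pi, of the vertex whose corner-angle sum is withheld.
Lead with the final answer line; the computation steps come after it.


Answer: defect(P2) = (7/12)*pi

V = 4, E = 6, F = 4; chi = V - E + F = 2
Gauss-Bonnet: total defect = 2*pi*chi = 4*pi; visible defects sum to (41/12)*pi


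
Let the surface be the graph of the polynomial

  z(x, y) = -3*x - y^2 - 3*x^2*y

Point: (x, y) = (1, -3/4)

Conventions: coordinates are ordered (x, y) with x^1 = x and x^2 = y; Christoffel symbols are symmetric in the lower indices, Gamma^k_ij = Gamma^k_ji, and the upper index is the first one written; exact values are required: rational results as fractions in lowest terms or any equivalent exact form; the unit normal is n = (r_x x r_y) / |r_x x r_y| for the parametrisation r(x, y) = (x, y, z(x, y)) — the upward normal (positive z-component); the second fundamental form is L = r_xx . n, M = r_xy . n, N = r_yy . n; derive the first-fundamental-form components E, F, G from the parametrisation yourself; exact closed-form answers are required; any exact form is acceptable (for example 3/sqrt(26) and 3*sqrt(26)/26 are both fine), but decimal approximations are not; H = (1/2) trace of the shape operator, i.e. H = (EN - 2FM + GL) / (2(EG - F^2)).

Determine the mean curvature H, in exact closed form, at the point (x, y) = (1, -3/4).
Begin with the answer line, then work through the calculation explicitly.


Answer: H = -151*sqrt(22)/968

z_x = 3/2, z_y = -3/2, z_xx = 9/2, z_xy = -6, z_yy = -2
E = 13/4, F = -9/4, G = 13/4; answer radicand W^2 = 11/2
unnormalised second-form numerators: l = 9/2, m = -6, n = -2; L = l/sqrt(11/2), and similarly M = m/sqrt(W^2), N = n/sqrt(W^2)
H = (E*n - 2*F*m + G*l) / (2*(EG - F^2)*sqrt(W^2)); E*n - 2*F*m + G*l = -151/8, EG - F^2 = 11/2, so H = (-151/88)/sqrt(11/2)


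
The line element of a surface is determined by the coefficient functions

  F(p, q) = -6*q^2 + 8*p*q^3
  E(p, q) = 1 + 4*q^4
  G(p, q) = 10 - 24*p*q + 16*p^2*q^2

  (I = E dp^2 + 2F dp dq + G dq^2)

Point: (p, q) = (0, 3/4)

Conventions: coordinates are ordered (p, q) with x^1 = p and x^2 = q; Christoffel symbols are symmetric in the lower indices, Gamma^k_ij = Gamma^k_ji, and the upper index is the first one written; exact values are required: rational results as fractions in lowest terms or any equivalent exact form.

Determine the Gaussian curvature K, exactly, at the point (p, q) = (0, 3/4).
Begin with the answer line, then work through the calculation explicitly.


Answer: K = -36864/519841

E = 145/64, F = -27/8, G = 10, EG - F^2 = 721/64 at the point
E_p = 0, E_q = 27/4, F_p = 27/8, F_q = -9, G_p = -18, G_q = 0
E_qq = 27, F_pq = 27/2, G_pp = 18
Evaluate Brioschi's two determinant matrices M1, M2 and divide by (EG - F^2)^2.
M1 = [[-E_qq/2 + F_pq - G_pp/2, E_p/2, F_p - E_q/2], [F_q - G_p/2, E, F], [G_q/2, F, G]] = [[-9, 0, 0], [0, 145/64, -27/8], [0, -27/8, 10]]; det M1 = -6489/64
M2 = [[0, E_q/2, G_p/2], [E_q/2, E, F], [G_p/2, F, G]] = [[0, 27/8, -9], [27/8, 145/64, -27/8], [-9, -27/8, 10]]; det M2 = -5913/64
det M1 - det M2 = -9; K = -9 / (721/64)^2 = -36864/519841


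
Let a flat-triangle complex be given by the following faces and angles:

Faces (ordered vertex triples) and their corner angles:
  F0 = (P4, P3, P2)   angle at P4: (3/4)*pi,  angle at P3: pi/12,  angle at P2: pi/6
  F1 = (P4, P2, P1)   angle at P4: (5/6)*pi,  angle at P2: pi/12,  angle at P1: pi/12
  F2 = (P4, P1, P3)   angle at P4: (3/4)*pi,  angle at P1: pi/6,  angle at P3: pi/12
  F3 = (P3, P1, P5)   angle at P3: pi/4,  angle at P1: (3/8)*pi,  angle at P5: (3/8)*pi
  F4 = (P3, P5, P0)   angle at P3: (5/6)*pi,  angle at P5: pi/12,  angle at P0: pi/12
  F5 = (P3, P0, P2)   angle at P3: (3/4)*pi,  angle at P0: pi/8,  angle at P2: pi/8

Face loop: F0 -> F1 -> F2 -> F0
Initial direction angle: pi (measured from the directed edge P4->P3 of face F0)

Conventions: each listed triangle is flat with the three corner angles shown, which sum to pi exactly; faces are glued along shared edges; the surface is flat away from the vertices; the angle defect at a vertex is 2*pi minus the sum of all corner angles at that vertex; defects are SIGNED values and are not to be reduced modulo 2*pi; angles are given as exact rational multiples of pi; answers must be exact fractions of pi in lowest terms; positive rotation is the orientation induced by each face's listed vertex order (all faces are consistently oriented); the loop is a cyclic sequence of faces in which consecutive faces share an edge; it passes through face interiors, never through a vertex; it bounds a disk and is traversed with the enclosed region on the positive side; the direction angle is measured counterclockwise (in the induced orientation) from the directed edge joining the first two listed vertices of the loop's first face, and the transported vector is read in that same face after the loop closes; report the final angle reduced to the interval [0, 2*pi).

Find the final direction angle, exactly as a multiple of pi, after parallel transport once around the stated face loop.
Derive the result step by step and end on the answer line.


enclosed vertex P4: corner angles sum to (7/3)*pi, defect = 2*pi - (7/3)*pi = -pi/3
final direction = starting direction + enclosed defect total, reduced mod 2*pi (induced orientation)
final angle = pi - pi/3 = (2/3)*pi (mod 2*pi)

Answer: final direction angle = (2/3)*pi


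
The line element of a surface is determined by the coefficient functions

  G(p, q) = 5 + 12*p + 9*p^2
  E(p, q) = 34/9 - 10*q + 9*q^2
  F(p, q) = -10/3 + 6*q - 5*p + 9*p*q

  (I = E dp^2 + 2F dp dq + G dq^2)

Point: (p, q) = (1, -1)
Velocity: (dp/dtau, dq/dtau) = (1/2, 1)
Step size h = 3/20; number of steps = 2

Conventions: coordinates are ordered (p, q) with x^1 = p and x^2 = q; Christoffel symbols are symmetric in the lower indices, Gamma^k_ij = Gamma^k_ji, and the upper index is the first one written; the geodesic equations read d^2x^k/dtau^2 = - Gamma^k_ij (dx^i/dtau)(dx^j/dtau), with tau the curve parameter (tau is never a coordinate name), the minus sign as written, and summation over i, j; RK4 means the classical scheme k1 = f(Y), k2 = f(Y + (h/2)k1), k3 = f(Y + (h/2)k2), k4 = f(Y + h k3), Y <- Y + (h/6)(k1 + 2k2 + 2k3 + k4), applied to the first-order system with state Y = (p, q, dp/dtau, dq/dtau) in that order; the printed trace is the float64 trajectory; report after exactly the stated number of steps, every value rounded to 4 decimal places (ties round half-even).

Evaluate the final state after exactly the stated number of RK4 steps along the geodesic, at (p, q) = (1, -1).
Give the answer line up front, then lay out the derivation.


Answer: p = 1.1629, q = -0.7152, dp/dtau = 0.5843, dq/dtau = 0.8954

f(Y) = (dp/dtau, dq/dtau, -Gamma^p_ij Y'^i Y'^j, -Gamma^q_ij Y'^i Y'^j) with the Gammas evaluated at the stage position; h = 0.150000; intermediate values shown to 6 dp
step 0: p = 1.0000, q = -1.0000, dp/dtau = 0.5000, dq/dtau = 1.0000
step 1:
  k1: at (p, q) = (1.000000, -1.000000), (dp/dtau, dq/dtau) = (0.500000, 1.000000); Gamma_ppp = 0.000000, Gamma_ppq = -0.293023, Gamma_pqq = 0.000000, Gamma_qpp = 0.000000, Gamma_qpq = 0.313953, Gamma_qqq = 0.000000; k1 = (0.500000, 1.000000, 0.293023, -0.313953)
  k2: at (p, q) = (1.037500, -0.925000), (dp/dtau, dq/dtau) = (0.521977, 0.976453); Gamma_ppp = 0.000000, Gamma_ppq = -0.284321, Gamma_pqq = 0.000000, Gamma_qpp = 0.000000, Gamma_qpq = 0.327262, Gamma_qqq = 0.000000; k2 = (0.521977, 0.976453, 0.289829, -0.333602)
  k3: at (p, q) = (1.039148, -0.926766), (dp/dtau, dq/dtau) = (0.521737, 0.974980); Gamma_ppp = 0.000000, Gamma_ppq = -0.284068, Gamma_pqq = 0.000000, Gamma_qpp = 0.000000, Gamma_qpq = 0.326898, Gamma_qqq = 0.000000; k3 = (0.521737, 0.974980, 0.289001, -0.332575)
  k4: at (p, q) = (1.078261, -0.853753), (dp/dtau, dq/dtau) = (0.543350, 0.950114); Gamma_ppp = 0.000000, Gamma_ppq = -0.274076, Gamma_pqq = 0.000000, Gamma_qpp = 0.000000, Gamma_qpq = 0.339346, Gamma_qqq = 0.000000; k4 = (0.543350, 0.950114, 0.282981, -0.350371)
  Y <- Y + (h/6)(k1 + 2k2 + 2k3 + k4): p = 1.0783, q = -0.8537, dp/dtau = 0.5433, dq/dtau = 0.9501
step 2:
  k1: at (p, q) = (1.078269, -0.853675), (dp/dtau, dq/dtau) = (0.543342, 0.950083); Gamma_ppp = 0.000000, Gamma_ppq = -0.274071, Gamma_pqq = 0.000000, Gamma_qpp = 0.000000, Gamma_qpq = 0.339360, Gamma_qqq = 0.000000; k1 = (0.543342, 0.950083, 0.282962, -0.350368)
  k2: at (p, q) = (1.119020, -0.782419), (dp/dtau, dq/dtau) = (0.564564, 0.923805); Gamma_ppp = 0.000000, Gamma_ppq = -0.262865, Gamma_pqq = 0.000000, Gamma_qpp = 0.000000, Gamma_qpq = 0.350825, Gamma_qqq = 0.000000; k2 = (0.564564, 0.923805, 0.274193, -0.365943)
  k3: at (p, q) = (1.120612, -0.784390), (dp/dtau, dq/dtau) = (0.563906, 0.922637); Gamma_ppp = 0.000000, Gamma_ppq = -0.262687, Gamma_pqq = 0.000000, Gamma_qpp = 0.000000, Gamma_qpq = 0.350383, Gamma_qqq = 0.000000; k3 = (0.563906, 0.922637, 0.273342, -0.364595)
  k4: at (p, q) = (1.162855, -0.715280), (dp/dtau, dq/dtau) = (0.584343, 0.895394); Gamma_ppp = 0.000000, Gamma_ppq = -0.250496, Gamma_pqq = 0.000000, Gamma_qpp = 0.000000, Gamma_qpq = 0.360619, Gamma_qqq = 0.000000; k4 = (0.584343, 0.895394, 0.262127, -0.377364)
  Y <- Y + (h/6)(k1 + 2k2 + 2k3 + k4): p = 1.1629, q = -0.7152, dp/dtau = 0.5843, dq/dtau = 0.8954


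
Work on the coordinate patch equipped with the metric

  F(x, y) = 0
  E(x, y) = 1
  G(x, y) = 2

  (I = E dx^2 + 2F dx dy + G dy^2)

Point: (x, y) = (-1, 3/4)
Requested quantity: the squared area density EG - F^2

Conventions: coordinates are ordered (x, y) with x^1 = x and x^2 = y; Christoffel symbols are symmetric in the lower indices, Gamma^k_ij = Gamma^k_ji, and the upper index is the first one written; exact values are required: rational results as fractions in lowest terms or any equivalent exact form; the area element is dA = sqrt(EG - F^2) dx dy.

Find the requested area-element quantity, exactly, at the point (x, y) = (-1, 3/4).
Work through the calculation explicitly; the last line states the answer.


E = 1, F = 0, G = 2; EG - F^2 = 2

Answer: EG - F^2 = 2


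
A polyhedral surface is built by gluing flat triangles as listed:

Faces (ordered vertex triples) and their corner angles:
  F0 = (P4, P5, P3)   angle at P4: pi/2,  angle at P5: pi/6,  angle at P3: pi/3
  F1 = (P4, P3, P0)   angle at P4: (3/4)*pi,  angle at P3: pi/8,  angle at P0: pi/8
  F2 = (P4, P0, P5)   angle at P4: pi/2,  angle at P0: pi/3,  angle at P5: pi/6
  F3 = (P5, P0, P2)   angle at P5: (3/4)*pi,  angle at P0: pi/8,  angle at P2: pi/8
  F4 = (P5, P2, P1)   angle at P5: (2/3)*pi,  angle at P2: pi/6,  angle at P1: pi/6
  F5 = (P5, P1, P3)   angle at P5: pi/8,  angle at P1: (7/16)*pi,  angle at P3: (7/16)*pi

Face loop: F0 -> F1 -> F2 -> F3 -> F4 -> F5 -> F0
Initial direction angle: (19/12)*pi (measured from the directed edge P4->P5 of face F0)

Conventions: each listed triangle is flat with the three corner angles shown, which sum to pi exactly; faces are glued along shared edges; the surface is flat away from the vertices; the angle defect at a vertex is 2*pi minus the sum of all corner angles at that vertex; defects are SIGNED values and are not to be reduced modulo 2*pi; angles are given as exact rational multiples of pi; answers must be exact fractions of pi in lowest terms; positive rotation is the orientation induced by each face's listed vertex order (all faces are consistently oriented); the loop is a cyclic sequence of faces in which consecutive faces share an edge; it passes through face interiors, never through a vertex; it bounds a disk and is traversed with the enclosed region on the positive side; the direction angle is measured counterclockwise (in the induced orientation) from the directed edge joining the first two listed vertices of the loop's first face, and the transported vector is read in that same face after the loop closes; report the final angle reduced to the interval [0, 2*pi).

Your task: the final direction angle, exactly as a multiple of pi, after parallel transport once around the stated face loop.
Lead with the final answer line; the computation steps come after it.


Answer: final direction angle = (47/24)*pi

enclosed vertex P4: corner angles sum to (7/4)*pi, defect = 2*pi - (7/4)*pi = pi/4
enclosed vertex P5: corner angles sum to (15/8)*pi, defect = 2*pi - (15/8)*pi = pi/8
transport around the loop rotates by the sum of enclosed defects; add to the initial angle mod 2*pi
final angle = (19/12)*pi + (3/8)*pi = (47/24)*pi (mod 2*pi)


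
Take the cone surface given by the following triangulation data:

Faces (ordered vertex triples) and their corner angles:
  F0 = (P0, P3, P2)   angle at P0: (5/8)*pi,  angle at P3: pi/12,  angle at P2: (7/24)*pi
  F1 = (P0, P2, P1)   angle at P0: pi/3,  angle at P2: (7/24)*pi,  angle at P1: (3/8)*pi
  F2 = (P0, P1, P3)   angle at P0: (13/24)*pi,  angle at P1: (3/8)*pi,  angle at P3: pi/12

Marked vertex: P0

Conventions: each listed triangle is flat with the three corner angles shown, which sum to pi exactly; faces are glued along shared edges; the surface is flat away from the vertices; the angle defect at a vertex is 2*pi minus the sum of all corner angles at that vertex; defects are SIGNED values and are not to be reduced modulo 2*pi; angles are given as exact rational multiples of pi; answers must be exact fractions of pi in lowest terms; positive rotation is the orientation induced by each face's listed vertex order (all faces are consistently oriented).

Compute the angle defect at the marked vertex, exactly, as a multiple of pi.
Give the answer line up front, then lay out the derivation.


Answer: defect(P0) = pi/2

Sum of corner angles at P0: (3/2)*pi
defect = 2*pi - (3/2)*pi


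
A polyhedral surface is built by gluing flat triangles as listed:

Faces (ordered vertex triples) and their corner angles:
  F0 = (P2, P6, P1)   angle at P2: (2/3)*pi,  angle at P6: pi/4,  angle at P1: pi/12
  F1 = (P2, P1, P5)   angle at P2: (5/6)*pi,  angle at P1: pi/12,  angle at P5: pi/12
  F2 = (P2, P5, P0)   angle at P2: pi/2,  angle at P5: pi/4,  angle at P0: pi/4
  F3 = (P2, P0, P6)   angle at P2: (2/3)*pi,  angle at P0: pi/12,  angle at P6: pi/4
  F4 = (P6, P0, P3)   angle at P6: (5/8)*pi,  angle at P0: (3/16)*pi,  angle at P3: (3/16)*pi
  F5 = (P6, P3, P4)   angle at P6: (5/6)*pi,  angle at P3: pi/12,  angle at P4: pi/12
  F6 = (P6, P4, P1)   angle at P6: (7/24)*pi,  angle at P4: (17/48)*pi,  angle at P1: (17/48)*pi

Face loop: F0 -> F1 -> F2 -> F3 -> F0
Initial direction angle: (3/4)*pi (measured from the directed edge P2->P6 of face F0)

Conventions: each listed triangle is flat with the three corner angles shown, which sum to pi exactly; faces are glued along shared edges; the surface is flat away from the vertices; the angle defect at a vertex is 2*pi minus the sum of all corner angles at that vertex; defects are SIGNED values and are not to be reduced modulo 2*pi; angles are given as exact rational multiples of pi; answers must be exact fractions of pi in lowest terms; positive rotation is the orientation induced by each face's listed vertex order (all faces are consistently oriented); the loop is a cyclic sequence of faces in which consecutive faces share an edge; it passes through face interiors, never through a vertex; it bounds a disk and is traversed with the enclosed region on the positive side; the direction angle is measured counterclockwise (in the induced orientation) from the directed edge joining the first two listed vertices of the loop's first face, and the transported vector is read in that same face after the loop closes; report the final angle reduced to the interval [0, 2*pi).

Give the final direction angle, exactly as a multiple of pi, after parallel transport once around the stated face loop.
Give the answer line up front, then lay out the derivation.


Answer: final direction angle = pi/12

enclosed vertex P2: corner angles sum to (8/3)*pi, defect = 2*pi - (8/3)*pi = (-2/3)*pi
holonomy = initial angle + sum of enclosed defects (mod 2*pi), positive in the induced orientation
final angle = (3/4)*pi - (2/3)*pi = pi/12 (mod 2*pi)


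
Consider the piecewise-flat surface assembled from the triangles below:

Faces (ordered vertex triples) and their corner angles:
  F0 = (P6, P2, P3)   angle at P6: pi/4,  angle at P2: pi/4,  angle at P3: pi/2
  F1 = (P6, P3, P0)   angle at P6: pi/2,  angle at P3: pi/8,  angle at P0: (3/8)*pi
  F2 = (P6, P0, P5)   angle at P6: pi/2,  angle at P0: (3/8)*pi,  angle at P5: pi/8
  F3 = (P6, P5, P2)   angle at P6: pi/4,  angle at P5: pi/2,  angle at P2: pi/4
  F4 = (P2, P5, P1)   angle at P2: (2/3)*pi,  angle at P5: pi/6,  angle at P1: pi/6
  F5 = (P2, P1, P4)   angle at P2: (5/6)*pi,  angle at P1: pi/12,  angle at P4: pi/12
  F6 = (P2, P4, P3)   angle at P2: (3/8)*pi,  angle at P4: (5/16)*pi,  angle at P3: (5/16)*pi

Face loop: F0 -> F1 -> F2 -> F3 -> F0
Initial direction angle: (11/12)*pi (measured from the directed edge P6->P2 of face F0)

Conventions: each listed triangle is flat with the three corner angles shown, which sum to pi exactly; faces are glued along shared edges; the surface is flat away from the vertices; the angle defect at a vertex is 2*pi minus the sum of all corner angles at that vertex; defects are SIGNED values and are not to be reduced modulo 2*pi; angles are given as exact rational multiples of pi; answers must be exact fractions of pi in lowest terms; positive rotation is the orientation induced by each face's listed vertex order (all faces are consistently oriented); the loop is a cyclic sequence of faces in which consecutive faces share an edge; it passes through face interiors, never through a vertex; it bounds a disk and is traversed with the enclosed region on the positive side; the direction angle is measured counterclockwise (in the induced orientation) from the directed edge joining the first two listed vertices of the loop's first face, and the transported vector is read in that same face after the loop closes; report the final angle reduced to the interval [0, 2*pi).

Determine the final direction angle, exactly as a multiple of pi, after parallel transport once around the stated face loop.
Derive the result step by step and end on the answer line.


enclosed vertex P6: corner angles sum to (3/2)*pi, defect = 2*pi - (3/2)*pi = pi/2
adding the enclosed defects to the starting angle (mod 2*pi, induced orientation) gives the holonomy
final angle = (11/12)*pi + pi/2 = (17/12)*pi (mod 2*pi)

Answer: final direction angle = (17/12)*pi


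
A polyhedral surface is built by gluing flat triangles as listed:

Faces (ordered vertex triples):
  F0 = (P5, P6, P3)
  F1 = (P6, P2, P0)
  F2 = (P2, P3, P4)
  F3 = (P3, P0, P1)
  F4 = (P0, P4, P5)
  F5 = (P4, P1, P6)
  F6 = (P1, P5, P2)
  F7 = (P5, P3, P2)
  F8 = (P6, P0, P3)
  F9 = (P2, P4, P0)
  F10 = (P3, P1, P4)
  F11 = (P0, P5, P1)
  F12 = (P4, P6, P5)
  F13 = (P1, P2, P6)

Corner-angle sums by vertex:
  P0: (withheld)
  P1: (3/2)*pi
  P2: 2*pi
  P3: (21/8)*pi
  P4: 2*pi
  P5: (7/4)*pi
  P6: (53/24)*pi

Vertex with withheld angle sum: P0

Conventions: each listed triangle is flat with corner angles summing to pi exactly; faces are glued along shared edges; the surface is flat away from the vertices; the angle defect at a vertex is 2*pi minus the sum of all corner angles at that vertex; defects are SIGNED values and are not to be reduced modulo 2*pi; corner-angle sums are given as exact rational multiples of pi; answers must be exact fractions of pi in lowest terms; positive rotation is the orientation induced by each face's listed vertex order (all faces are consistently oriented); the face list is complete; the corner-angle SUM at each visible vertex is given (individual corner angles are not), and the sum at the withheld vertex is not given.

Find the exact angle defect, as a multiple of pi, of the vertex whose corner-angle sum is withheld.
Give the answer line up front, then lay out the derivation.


Answer: defect(P0) = pi/12

V = 7, E = 21, F = 14; chi = V - E + F = 0
Gauss-Bonnet: total defect = 2*pi*chi = 0; visible defects sum to -pi/12


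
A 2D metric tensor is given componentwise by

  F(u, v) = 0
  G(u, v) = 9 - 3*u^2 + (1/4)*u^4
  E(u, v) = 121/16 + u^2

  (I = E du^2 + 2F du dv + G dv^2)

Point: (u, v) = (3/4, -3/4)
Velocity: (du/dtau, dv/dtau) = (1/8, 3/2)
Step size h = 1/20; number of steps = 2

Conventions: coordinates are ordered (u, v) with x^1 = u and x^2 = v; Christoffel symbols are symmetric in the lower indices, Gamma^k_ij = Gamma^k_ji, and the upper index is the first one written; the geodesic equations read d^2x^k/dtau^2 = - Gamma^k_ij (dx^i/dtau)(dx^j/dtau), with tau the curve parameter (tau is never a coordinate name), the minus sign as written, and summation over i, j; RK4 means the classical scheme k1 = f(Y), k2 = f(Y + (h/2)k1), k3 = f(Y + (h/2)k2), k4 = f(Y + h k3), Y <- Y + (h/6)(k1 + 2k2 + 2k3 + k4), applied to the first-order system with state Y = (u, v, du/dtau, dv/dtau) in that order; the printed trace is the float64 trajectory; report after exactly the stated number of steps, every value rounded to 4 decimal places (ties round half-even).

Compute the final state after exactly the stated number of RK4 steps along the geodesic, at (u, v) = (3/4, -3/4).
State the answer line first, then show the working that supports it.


Answer: u = 0.7597, v = -0.5996, du/dtau = 0.0678, dv/dtau = 1.5081

f(Y) = (du/dtau, dv/dtau, -Gamma^u_ij Y'^i Y'^j, -Gamma^v_ij Y'^i Y'^j) with the Gammas evaluated at the stage position; h = 0.050000; intermediate values shown to 6 dp
step 0: u = 0.7500, v = -0.7500, du/dtau = 0.1250, dv/dtau = 1.5000
step 1:
  k1: at (u, v) = (0.750000, -0.750000), (du/dtau, dv/dtau) = (0.125000, 1.500000); Gamma_uuu = 0.092308, Gamma_uuv = 0.000000, Gamma_uvv = 0.250962, Gamma_vuu = 0.000000, Gamma_vuv = -0.275862, Gamma_vvv = 0.000000; k1 = (0.125000, 1.500000, -0.566106, 0.103448)
  k2: at (u, v) = (0.753125, -0.712500), (du/dtau, dv/dtau) = (0.110847, 1.502586); Gamma_uuu = 0.092639, Gamma_uuv = 0.000000, Gamma_uvv = 0.251644, Gamma_vuu = 0.000000, Gamma_vuv = -0.277251, Gamma_vvv = 0.000000; k2 = (0.110847, 1.502586, -0.569291, 0.092357)
  k3: at (u, v) = (0.752771, -0.712435), (du/dtau, dv/dtau) = (0.110768, 1.502309); Gamma_uuu = 0.092601, Gamma_uuv = 0.000000, Gamma_uvv = 0.251567, Gamma_vuu = 0.000000, Gamma_vuv = -0.277094, Gamma_vvv = 0.000000; k3 = (0.110768, 1.502309, -0.568906, 0.092221)
  k4: at (u, v) = (0.755538, -0.674885), (du/dtau, dv/dtau) = (0.096555, 1.504611); Gamma_uuu = 0.092894, Gamma_uuv = 0.000000, Gamma_uvv = 0.252168, Gamma_vuu = 0.000000, Gamma_vuv = -0.278326, Gamma_vvv = 0.000000; k4 = (0.096555, 1.504611, -0.571738, 0.080869)
  Y <- Y + (h/6)(k1 + 2k2 + 2k3 + k4): u = 0.7555, v = -0.6749, du/dtau = 0.0965, dv/dtau = 1.5046
step 2:
  k1: at (u, v) = (0.755540, -0.674880), (du/dtau, dv/dtau) = (0.096548, 1.504612); Gamma_uuu = 0.092894, Gamma_uuv = 0.000000, Gamma_uvv = 0.252169, Gamma_vuu = 0.000000, Gamma_vuv = -0.278327, Gamma_vvv = 0.000000; k1 = (0.096548, 1.504612, -0.571740, 0.080864)
  k2: at (u, v) = (0.757954, -0.637265), (du/dtau, dv/dtau) = (0.082255, 1.506634); Gamma_uuu = 0.093149, Gamma_uuv = 0.000000, Gamma_uvv = 0.252690, Gamma_vuu = 0.000000, Gamma_vuv = -0.279404, Gamma_vvv = 0.000000; k2 = (0.082255, 1.506634, -0.574224, 0.069252)
  k3: at (u, v) = (0.757596, -0.637214), (du/dtau, dv/dtau) = (0.082192, 1.506344); Gamma_uuu = 0.093111, Gamma_uuv = 0.000000, Gamma_uvv = 0.252613, Gamma_vuu = 0.000000, Gamma_vuv = -0.279244, Gamma_vvv = 0.000000; k3 = (0.082192, 1.506344, -0.573827, 0.069146)
  k4: at (u, v) = (0.759649, -0.599563), (du/dtau, dv/dtau) = (0.067857, 1.508070); Gamma_uuu = 0.093328, Gamma_uuv = 0.000000, Gamma_uvv = 0.253056, Gamma_vuu = 0.000000, Gamma_vuv = -0.280162, Gamma_vvv = 0.000000; k4 = (0.067857, 1.508070, -0.575948, 0.057339)
  Y <- Y + (h/6)(k1 + 2k2 + 2k3 + k4): u = 0.7597, v = -0.5996, du/dtau = 0.0678, dv/dtau = 1.5081


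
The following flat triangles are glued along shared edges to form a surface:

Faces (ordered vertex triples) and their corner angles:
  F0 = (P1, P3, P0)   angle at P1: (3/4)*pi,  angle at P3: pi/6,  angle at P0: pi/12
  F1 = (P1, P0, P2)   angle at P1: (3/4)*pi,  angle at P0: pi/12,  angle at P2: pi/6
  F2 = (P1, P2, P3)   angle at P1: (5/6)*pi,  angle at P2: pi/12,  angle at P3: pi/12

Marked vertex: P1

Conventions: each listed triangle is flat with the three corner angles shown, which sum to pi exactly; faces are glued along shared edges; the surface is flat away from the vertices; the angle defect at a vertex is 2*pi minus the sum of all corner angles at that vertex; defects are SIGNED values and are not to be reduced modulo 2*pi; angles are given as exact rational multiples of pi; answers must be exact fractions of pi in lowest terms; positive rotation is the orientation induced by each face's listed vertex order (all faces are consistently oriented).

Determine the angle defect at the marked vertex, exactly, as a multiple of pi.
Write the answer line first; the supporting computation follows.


Answer: defect(P1) = -pi/3

Sum of corner angles at P1: (7/3)*pi
defect = 2*pi - (7/3)*pi


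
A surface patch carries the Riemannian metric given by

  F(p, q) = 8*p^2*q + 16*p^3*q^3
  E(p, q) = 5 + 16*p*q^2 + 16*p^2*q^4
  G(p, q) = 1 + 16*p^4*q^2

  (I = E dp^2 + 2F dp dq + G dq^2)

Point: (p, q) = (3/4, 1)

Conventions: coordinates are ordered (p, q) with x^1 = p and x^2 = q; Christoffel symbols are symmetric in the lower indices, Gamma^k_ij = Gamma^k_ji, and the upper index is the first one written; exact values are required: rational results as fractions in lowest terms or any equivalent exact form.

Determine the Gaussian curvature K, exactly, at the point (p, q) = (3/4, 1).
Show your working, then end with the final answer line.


E = 26, F = 45/4, G = 97/16, EG - F^2 = 497/16 at the point
E_p = 40, E_q = 60, F_p = 39, F_q = 99/4, G_p = 27, G_q = 81/8
E_qq = 132, F_pq = 93, G_pp = 108
By Brioschi, K is (det M1 - det M2) divided by (EG - F^2) squared.
M1 = [[-E_qq/2 + F_pq - G_pp/2, E_p/2, F_p - E_q/2], [F_q - G_p/2, E, F], [G_q/2, F, G]] = [[-27, 20, 9], [45/4, 26, 45/4], [81/16, 45/4, 97/16]]; det M1 = -4437/4
M2 = [[0, E_q/2, G_p/2], [E_q/2, E, F], [G_p/2, F, G]] = [[0, 30, 27/2], [30, 26, 45/4], [27/2, 45/4, 97/16]]; det M2 = -4329/4
det M1 - det M2 = -27; K = -27 / (497/16)^2 = -6912/247009

Answer: K = -6912/247009


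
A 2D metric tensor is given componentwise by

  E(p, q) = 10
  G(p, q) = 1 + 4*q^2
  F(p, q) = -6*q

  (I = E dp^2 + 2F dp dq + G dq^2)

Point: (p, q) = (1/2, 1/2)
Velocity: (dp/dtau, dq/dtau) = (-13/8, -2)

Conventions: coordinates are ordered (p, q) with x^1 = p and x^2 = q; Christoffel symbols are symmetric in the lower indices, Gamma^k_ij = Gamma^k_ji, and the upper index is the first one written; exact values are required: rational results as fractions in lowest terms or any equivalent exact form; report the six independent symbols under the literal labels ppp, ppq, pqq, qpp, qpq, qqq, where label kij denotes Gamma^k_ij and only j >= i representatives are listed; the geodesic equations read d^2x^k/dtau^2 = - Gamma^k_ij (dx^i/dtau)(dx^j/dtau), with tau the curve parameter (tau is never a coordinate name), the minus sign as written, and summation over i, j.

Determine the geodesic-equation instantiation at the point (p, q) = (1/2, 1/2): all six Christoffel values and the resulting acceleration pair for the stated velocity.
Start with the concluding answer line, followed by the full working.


Answer: Gamma_ppp = 0, Gamma_ppq = 0, Gamma_pqq = -6/11, Gamma_qpp = 0, Gamma_qpq = 0, Gamma_qqq = 2/11; accelerations (d^2p/dtau^2, d^2q/dtau^2) = (24/11, -8/11)

E = 10, F = -3, G = 2 at the point
E_p = 0, E_q = 0, F_p = 0, F_q = -6, G_p = 0, G_q = 4
EG - F^2 = 11;  g^inv = (1/11) * [[2, 3], [3, 10]]
first-kind symbols [ij,l] = (1/2)(d_i g_jl + d_j g_il - d_l g_ij): [pp,p] = E_p/2 = 0, [pp,q] = F_p - E_q/2 = 0, [pq,p] = E_q/2 = 0, [pq,q] = G_p/2 = 0, [qq,p] = F_q - G_p/2 = -6, [qq,q] = G_q/2 = 2
Gamma^p_ij = (G*[ij,p] - F*[ij,q])/(EG - F^2), Gamma^q_ij = (E*[ij,q] - F*[ij,p])/(EG - F^2)
Gamma_ppp = 0, Gamma_ppq = 0, Gamma_pqq = -6/11, Gamma_qpp = 0, Gamma_qpq = 0, Gamma_qqq = 2/11
d^2p/dtau^2 = -(Gamma_ppp*(-13/8)^2 + 2*Gamma_ppq*(-13/8)*(-2) + Gamma_pqq*(-2)^2) = 24/11
d^2q/dtau^2 = -(Gamma_qpp*(-13/8)^2 + 2*Gamma_qpq*(-13/8)*(-2) + Gamma_qqq*(-2)^2) = -8/11


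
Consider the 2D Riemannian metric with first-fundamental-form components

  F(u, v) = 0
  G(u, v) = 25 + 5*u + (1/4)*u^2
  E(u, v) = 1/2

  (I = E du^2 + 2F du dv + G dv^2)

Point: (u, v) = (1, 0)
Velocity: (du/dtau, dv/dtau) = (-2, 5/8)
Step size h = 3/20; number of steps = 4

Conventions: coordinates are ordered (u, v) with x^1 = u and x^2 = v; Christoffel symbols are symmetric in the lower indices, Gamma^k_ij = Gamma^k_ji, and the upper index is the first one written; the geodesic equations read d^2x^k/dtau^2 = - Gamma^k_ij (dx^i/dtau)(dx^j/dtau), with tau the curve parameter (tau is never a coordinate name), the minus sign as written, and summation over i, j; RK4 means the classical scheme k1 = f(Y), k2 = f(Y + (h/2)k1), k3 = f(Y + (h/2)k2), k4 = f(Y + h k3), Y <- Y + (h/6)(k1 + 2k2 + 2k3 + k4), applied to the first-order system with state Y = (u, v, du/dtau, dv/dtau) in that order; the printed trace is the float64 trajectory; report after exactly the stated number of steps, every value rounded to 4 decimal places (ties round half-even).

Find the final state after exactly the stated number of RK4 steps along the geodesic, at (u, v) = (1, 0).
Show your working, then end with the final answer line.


f(Y) = (du/dtau, dv/dtau, -Gamma^u_ij Y'^i Y'^j, -Gamma^v_ij Y'^i Y'^j) with the Gammas evaluated at the stage position; h = 0.150000; intermediate values shown to 6 dp
step 0: u = 1.0000, v = 0.0000, du/dtau = -2.0000, dv/dtau = 0.6250
step 1:
  k1: at (u, v) = (1.000000, 0.000000), (du/dtau, dv/dtau) = (-2.000000, 0.625000); Gamma_uuu = 0.000000, Gamma_uuv = 0.000000, Gamma_uvv = -5.500000, Gamma_vuu = 0.000000, Gamma_vuv = 0.090909, Gamma_vvv = 0.000000; k1 = (-2.000000, 0.625000, 2.148438, 0.227273)
  k2: at (u, v) = (0.850000, 0.046875), (du/dtau, dv/dtau) = (-1.838867, 0.642045); Gamma_uuu = 0.000000, Gamma_uuv = 0.000000, Gamma_uvv = -5.425000, Gamma_vuu = 0.000000, Gamma_vuv = 0.092166, Gamma_vvv = 0.000000; k2 = (-1.838867, 0.642045, 2.236306, 0.217629)
  k3: at (u, v) = (0.862085, 0.048153), (du/dtau, dv/dtau) = (-1.832277, 0.641322); Gamma_uuu = 0.000000, Gamma_uuv = 0.000000, Gamma_uvv = -5.431042, Gamma_vuu = 0.000000, Gamma_vuv = 0.092063, Gamma_vvv = 0.000000; k3 = (-1.832277, 0.641322, 2.233756, 0.216364)
  k4: at (u, v) = (0.725158, 0.096198), (du/dtau, dv/dtau) = (-1.664937, 0.657455); Gamma_uuu = 0.000000, Gamma_uuv = 0.000000, Gamma_uvv = -5.362579, Gamma_vuu = 0.000000, Gamma_vuv = 0.093239, Gamma_vvv = 0.000000; k4 = (-1.664937, 0.657455, 2.317956, 0.204122)
  Y <- Y + (h/6)(k1 + 2k2 + 2k3 + k4): u = 0.7248, v = 0.0962, du/dtau = -1.6648, dv/dtau = 0.6575
step 2:
  k1: at (u, v) = (0.724819, 0.096230), (du/dtau, dv/dtau) = (-1.664837, 0.657484); Gamma_uuu = 0.000000, Gamma_uuv = 0.000000, Gamma_uvv = -5.362410, Gamma_vuu = 0.000000, Gamma_vuv = 0.093242, Gamma_vvv = 0.000000; k1 = (-1.664837, 0.657484, 2.318094, 0.204125)
  k2: at (u, v) = (0.599957, 0.145541), (du/dtau, dv/dtau) = (-1.490980, 0.672794); Gamma_uuu = 0.000000, Gamma_uuv = 0.000000, Gamma_uvv = -5.299978, Gamma_vuu = 0.000000, Gamma_vuv = 0.094340, Gamma_vvv = 0.000000; k2 = (-1.490980, 0.672794, 2.399044, 0.189269)
  k3: at (u, v) = (0.612996, 0.146689), (du/dtau, dv/dtau) = (-1.484909, 0.671680); Gamma_uuu = 0.000000, Gamma_uuv = 0.000000, Gamma_uvv = -5.306498, Gamma_vuu = 0.000000, Gamma_vuv = 0.094224, Gamma_vvv = 0.000000; k3 = (-1.484909, 0.671680, 2.394046, 0.187955)
  k4: at (u, v) = (0.502083, 0.196982), (du/dtau, dv/dtau) = (-1.305730, 0.685678); Gamma_uuu = 0.000000, Gamma_uuv = 0.000000, Gamma_uvv = -5.251042, Gamma_vuu = 0.000000, Gamma_vuv = 0.095219, Gamma_vvv = 0.000000; k4 = (-1.305730, 0.685678, 2.468798, 0.170501)
  Y <- Y + (h/6)(k1 + 2k2 + 2k3 + k4): u = 0.5018, v = 0.1970, du/dtau = -1.3055, dv/dtau = 0.6857
step 3:
  k1: at (u, v) = (0.501761, 0.197032), (du/dtau, dv/dtau) = (-1.305510, 0.685711); Gamma_uuu = 0.000000, Gamma_uuv = 0.000000, Gamma_uvv = -5.250880, Gamma_vuu = 0.000000, Gamma_vuv = 0.095222, Gamma_vvv = 0.000000; k1 = (-1.305510, 0.685711, 2.468964, 0.170486)
  k2: at (u, v) = (0.403847, 0.248461), (du/dtau, dv/dtau) = (-1.120338, 0.698498); Gamma_uuu = 0.000000, Gamma_uuv = 0.000000, Gamma_uvv = -5.201924, Gamma_vuu = 0.000000, Gamma_vuv = 0.096118, Gamma_vvv = 0.000000; k2 = (-1.120338, 0.698498, 2.538015, 0.150435)
  k3: at (u, v) = (0.417735, 0.249420), (du/dtau, dv/dtau) = (-1.115159, 0.696994); Gamma_uuu = 0.000000, Gamma_uuv = 0.000000, Gamma_uvv = -5.208868, Gamma_vuu = 0.000000, Gamma_vuv = 0.095990, Gamma_vvv = 0.000000; k3 = (-1.115159, 0.696994, 2.530471, 0.149218)
  k4: at (u, v) = (0.334487, 0.301582), (du/dtau, dv/dtau) = (-0.925940, 0.708094); Gamma_uuu = 0.000000, Gamma_uuv = 0.000000, Gamma_uvv = -5.167243, Gamma_vuu = 0.000000, Gamma_vuv = 0.096763, Gamma_vvv = 0.000000; k4 = (-0.925940, 0.708094, 2.590842, 0.126886)
  Y <- Y + (h/6)(k1 + 2k2 + 2k3 + k4): u = 0.3342, v = 0.3017, du/dtau = -0.9256, dv/dtau = 0.7081
step 4:
  k1: at (u, v) = (0.334200, 0.301652), (du/dtau, dv/dtau) = (-0.925591, 0.708128); Gamma_uuu = 0.000000, Gamma_uuv = 0.000000, Gamma_uvv = -5.167100, Gamma_vuu = 0.000000, Gamma_vuv = 0.096766, Gamma_vvv = 0.000000; k1 = (-0.925591, 0.708128, 2.591021, 0.126848)
  k2: at (u, v) = (0.264780, 0.354762), (du/dtau, dv/dtau) = (-0.731264, 0.717642); Gamma_uuu = 0.000000, Gamma_uuv = 0.000000, Gamma_uvv = -5.132390, Gamma_vuu = 0.000000, Gamma_vuv = 0.097420, Gamma_vvv = 0.000000; k2 = (-0.731264, 0.717642, 2.643232, 0.102250)
  k3: at (u, v) = (0.279355, 0.355475), (du/dtau, dv/dtau) = (-0.727348, 0.715797); Gamma_uuu = 0.000000, Gamma_uuv = 0.000000, Gamma_uvv = -5.139677, Gamma_vuu = 0.000000, Gamma_vuv = 0.097282, Gamma_vvv = 0.000000; k3 = (-0.727348, 0.715797, 2.633393, 0.101297)
  k4: at (u, v) = (0.225097, 0.409022), (du/dtau, dv/dtau) = (-0.530582, 0.723323); Gamma_uuu = 0.000000, Gamma_uuv = 0.000000, Gamma_uvv = -5.112549, Gamma_vuu = 0.000000, Gamma_vuv = 0.097799, Gamma_vvv = 0.000000; k4 = (-0.530582, 0.723323, 2.674865, 0.075067)
  Y <- Y + (h/6)(k1 + 2k2 + 2k3 + k4): u = 0.2249, v = 0.4091, du/dtau = -0.5301, dv/dtau = 0.7234

Answer: u = 0.2249, v = 0.4091, du/dtau = -0.5301, dv/dtau = 0.7234


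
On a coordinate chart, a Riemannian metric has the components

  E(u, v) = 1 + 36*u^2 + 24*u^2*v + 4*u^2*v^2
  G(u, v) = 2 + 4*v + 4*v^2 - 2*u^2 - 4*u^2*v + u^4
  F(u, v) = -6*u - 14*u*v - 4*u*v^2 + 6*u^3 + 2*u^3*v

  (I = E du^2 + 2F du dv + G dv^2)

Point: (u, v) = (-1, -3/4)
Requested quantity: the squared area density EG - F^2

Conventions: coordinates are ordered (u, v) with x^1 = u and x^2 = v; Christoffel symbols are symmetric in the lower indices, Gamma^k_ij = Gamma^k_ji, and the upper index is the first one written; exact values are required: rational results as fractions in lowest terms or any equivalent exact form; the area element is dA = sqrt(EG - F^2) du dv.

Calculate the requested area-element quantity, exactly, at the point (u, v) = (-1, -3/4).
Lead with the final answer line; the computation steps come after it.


Answer: EG - F^2 = 47/2

E = 85/4, F = -27/4, G = 13/4; EG - F^2 = 47/2


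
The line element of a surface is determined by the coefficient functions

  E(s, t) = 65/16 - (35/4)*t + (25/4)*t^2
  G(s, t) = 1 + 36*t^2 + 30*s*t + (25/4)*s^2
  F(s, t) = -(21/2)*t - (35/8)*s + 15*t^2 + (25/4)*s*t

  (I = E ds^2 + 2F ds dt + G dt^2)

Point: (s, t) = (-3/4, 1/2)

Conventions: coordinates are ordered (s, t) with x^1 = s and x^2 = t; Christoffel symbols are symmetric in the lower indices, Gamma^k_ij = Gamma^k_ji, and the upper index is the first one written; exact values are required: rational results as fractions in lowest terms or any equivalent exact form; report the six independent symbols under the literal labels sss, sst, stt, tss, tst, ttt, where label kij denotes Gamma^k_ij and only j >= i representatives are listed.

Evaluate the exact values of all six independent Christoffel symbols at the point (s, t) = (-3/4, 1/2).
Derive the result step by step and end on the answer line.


E = 5/4, F = -9/16, G = 145/64 at the point
E_s = 0, E_t = -5/2, F_s = -5/4, F_t = -3/16, G_s = 45/8, G_t = 27/2
EG - F^2 = 161/64;  g^inv = (64/161) * [[145/64, 9/16], [9/16, 5/4]]
first-kind symbols [ij,l] = (1/2)(d_i g_jl + d_j g_il - d_l g_ij): [ss,s] = E_s/2 = 0, [ss,t] = F_s - E_t/2 = 0, [st,s] = E_t/2 = -5/4, [st,t] = G_s/2 = 45/16, [tt,s] = F_t - G_s/2 = -3, [tt,t] = G_t/2 = 27/4
Gamma^s_ij = (G*[ij,s] - F*[ij,t])/(EG - F^2), Gamma^t_ij = (E*[ij,t] - F*[ij,s])/(EG - F^2)

Answer: Gamma_sss = 0, Gamma_sst = -80/161, Gamma_stt = -192/161, Gamma_tss = 0, Gamma_tst = 180/161, Gamma_ttt = 432/161
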